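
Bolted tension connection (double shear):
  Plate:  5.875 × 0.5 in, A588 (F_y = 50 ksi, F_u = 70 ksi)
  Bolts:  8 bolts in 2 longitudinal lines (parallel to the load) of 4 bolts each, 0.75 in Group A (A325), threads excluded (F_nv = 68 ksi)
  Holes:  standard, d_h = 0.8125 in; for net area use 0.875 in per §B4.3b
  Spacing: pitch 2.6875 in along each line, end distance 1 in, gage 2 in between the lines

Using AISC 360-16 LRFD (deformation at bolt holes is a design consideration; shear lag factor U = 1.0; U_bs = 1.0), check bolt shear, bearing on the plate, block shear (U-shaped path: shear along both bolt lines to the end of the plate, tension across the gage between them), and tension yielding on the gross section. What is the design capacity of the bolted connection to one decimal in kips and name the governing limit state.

Bolt shear: A_b = π(0.75)²/4 = 0.44179 in². φR_n = 0.75 × 68 × 0.44179 × 8 × 2 = 360.5 kips.
Bearing (0.5 in plate, F_u = 70 ksi): end bolts L_c = 1 − 0.8125/2 = 0.59375, R_n = min(1.2×0.59375×0.5×70, 2.4×0.75×0.5×70) = 24.938 kips/bolt; interior L_c = 2.6875 − 0.8125 = 1.875, R_n = 63 kips/bolt. φR_n = 0.75 × (2×24.938 + 6×63) = 320.9 kips.
Block shear: shear path 2×[1+3×2.6875] = 2×9.0625 in, A_gv = 9.0625, A_nv = 2×(9.0625 − 3.5×0.875)×0.5 = 6 in²; tension across gage: (2 − 1×0.875)×0.5 = 0.5625 in². R_n = min(0.6×70×6, 0.6×50×9.0625) + 1.0×70×0.5625 = min(252, 271.88) + 39.375 = 291.38 kips. φR_n = 0.75 × 291.38 = 218.5 kips.
Tension yield (gross): A_g = 5.875×0.5 = 2.9375 in². φR_n = 0.90 × 50 × 2.9375 = 132.2 kips.
Governing: min(360.5, 320.9, 218.5, 132.2) = 132.2 kips → gross-section yield.

132.2 kips (gross-section yield governs)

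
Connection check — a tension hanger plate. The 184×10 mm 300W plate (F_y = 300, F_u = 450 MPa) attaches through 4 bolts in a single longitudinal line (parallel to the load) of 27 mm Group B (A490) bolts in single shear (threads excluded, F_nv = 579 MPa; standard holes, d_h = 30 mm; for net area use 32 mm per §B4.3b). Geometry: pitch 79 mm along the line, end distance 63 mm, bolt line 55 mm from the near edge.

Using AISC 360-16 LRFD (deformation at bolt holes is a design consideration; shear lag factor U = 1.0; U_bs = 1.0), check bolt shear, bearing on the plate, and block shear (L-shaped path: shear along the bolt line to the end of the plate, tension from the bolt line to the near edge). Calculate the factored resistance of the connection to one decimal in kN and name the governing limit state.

512.3 kN (block shear governs)

Bolt shear: A_b = π(27)²/4 = 572.56 mm². φR_n = 0.75 × 579 × 572.56 × 4 × 1 = 994.5 kN.
Bearing (10 mm plate, F_u = 450 MPa): end bolts L_c = 63 − 30/2 = 48, R_n = min(1.2×48×10×450, 2.4×27×10×450) = 259.2 kN/bolt; interior L_c = 79 − 30 = 49, R_n = 264.6 kN/bolt. φR_n = 0.75 × (1×259.2 + 3×264.6) = 789.8 kN.
Block shear: shear path 1×[63+3×79] = 1×300 mm, A_gv = 3000, A_nv = 1×(300 − 3.5×32)×10 = 1880 mm²; tension to near edge: (55 − 0.5×32)×10 = 390 mm². R_n = min(0.6×450×1880, 0.6×300×3000) + 1.0×450×390 = min(507.6, 540) + 175.5 = 683.1 kN. φR_n = 0.75 × 683.1 = 512.3 kN.
Governing: min(994.5, 789.8, 512.3) = 512.3 kN → block shear.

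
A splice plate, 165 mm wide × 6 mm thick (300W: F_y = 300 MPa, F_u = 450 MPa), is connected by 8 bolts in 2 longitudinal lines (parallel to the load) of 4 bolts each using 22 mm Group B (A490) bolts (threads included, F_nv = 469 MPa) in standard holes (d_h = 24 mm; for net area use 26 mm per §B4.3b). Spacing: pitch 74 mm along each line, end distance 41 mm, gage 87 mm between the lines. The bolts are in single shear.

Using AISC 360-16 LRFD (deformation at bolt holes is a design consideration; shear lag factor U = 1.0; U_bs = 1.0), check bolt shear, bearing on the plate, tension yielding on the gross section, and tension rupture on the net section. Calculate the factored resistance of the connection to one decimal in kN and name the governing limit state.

Bolt shear: A_b = π(22)²/4 = 380.13 mm². φR_n = 0.75 × 469 × 380.13 × 8 × 1 = 1069.7 kN.
Bearing (6 mm plate, F_u = 450 MPa): end bolts L_c = 41 − 24/2 = 29, R_n = min(1.2×29×6×450, 2.4×22×6×450) = 93.96 kN/bolt; interior L_c = 74 − 24 = 50, R_n = 142.56 kN/bolt. φR_n = 0.75 × (2×93.96 + 6×142.56) = 782.5 kN.
Tension yield (gross): A_g = 165×6 = 990 mm². φR_n = 0.90 × 300 × 990 = 267.3 kN.
Tension rupture (net): A_n = (165 − 2×26)×6 = 678 mm² (U = 1.0, A_e = A_n). φR_n = 0.75 × 450 × 678 = 228.8 kN.
Governing: min(1069.7, 782.5, 267.3, 228.8) = 228.8 kN → net-section rupture.

228.8 kN (net-section rupture governs)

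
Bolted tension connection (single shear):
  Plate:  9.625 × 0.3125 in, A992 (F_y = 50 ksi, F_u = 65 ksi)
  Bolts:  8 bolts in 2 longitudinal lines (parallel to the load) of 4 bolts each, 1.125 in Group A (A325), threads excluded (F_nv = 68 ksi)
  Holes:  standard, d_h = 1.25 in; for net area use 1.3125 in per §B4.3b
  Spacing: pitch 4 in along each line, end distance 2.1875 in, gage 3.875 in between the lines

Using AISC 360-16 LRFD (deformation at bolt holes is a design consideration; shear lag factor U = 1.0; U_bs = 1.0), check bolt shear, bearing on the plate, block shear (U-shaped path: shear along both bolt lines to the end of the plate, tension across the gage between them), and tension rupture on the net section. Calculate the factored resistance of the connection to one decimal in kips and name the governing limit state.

Bolt shear: A_b = π(1.125)²/4 = 0.99402 in². φR_n = 0.75 × 68 × 0.99402 × 8 × 1 = 405.6 kips.
Bearing (0.3125 in plate, F_u = 65 ksi): end bolts L_c = 2.1875 − 1.25/2 = 1.5625, R_n = min(1.2×1.5625×0.3125×65, 2.4×1.125×0.3125×65) = 38.086 kips/bolt; interior L_c = 4 − 1.25 = 2.75, R_n = 54.844 kips/bolt. φR_n = 0.75 × (2×38.086 + 6×54.844) = 303.9 kips.
Block shear: shear path 2×[2.1875+3×4] = 2×14.1875 in, A_gv = 8.8672, A_nv = 2×(14.1875 − 3.5×1.3125)×0.3125 = 5.9961 in²; tension across gage: (3.875 − 1×1.3125)×0.3125 = 0.80078 in². R_n = min(0.6×65×5.9961, 0.6×50×8.8672) + 1.0×65×0.80078 = min(233.85, 266.02) + 52.051 = 285.9 kips. φR_n = 0.75 × 285.9 = 214.4 kips.
Tension rupture (net): A_n = (9.625 − 2×1.3125)×0.3125 = 2.1875 in² (U = 1.0, A_e = A_n). φR_n = 0.75 × 65 × 2.1875 = 106.6 kips.
Governing: min(405.6, 303.9, 214.4, 106.6) = 106.6 kips → net-section rupture.

106.6 kips (net-section rupture governs)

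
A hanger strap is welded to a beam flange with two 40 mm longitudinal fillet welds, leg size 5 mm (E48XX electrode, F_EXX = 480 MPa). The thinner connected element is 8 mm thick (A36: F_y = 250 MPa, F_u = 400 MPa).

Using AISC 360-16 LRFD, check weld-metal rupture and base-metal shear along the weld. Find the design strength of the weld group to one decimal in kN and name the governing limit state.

Weld metal: throat = 0.707×5 = 3.535 mm, L = 2×40 = 80 mm. φR_n = 0.75 × 0.6 × 480 × 3.535 × 80 = 61.1 kN.
Base metal shear (8 mm plate): yield φR_n = 1.0×0.6×250×8×80 = 96.0 kN; rupture φR_n = 0.75×0.6×400×8×80 = 115.2 kN; take 96.0 kN (yield).
Governing: min(61.1, 96.0) = 61.1 kN → weld metal.

61.1 kN (weld metal governs)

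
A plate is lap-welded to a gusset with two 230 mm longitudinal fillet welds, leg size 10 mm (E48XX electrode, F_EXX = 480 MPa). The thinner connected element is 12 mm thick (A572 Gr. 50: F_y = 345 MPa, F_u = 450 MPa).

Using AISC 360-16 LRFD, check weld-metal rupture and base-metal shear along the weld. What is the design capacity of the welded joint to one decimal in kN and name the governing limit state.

Weld metal: throat = 0.707×10 = 7.07 mm, L = 2×230 = 460 mm. φR_n = 0.75 × 0.6 × 480 × 7.07 × 460 = 702.5 kN.
Base metal shear (12 mm plate): yield φR_n = 1.0×0.6×345×12×460 = 1142.6 kN; rupture φR_n = 0.75×0.6×450×12×460 = 1117.8 kN; take 1117.8 kN (rupture).
Governing: min(702.5, 1117.8) = 702.5 kN → weld metal.

702.5 kN (weld metal governs)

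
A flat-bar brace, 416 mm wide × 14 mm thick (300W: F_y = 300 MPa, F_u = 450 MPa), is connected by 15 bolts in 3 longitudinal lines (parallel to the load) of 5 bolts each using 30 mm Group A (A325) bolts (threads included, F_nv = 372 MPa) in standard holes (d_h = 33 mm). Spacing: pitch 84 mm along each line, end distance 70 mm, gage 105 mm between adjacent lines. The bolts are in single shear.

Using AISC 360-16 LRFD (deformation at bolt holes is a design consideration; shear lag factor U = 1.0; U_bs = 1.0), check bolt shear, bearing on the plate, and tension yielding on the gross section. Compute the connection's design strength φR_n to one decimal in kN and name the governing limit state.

Bolt shear: A_b = π(30)²/4 = 706.86 mm². φR_n = 0.75 × 372 × 706.86 × 15 × 1 = 2958.2 kN.
Bearing (14 mm plate, F_u = 450 MPa): end bolts L_c = 70 − 33/2 = 53.5, R_n = min(1.2×53.5×14×450, 2.4×30×14×450) = 404.46 kN/bolt; interior L_c = 84 − 33 = 51, R_n = 385.56 kN/bolt. φR_n = 0.75 × (3×404.46 + 12×385.56) = 4380.1 kN.
Tension yield (gross): A_g = 416×14 = 5824 mm². φR_n = 0.90 × 300 × 5824 = 1572.5 kN.
Governing: min(2958.2, 4380.1, 1572.5) = 1572.5 kN → gross-section yield.

1572.5 kN (gross-section yield governs)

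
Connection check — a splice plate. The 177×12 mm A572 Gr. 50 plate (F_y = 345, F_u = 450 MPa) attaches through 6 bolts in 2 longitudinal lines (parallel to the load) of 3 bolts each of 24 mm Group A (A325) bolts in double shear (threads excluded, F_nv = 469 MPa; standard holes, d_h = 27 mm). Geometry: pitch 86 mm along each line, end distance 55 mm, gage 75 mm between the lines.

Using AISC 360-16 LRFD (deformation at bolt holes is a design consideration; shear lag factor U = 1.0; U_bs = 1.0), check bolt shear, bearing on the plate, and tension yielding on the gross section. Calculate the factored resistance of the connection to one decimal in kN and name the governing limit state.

Bolt shear: A_b = π(24)²/4 = 452.39 mm². φR_n = 0.75 × 469 × 452.39 × 6 × 2 = 1909.5 kN.
Bearing (12 mm plate, F_u = 450 MPa): end bolts L_c = 55 − 27/2 = 41.5, R_n = min(1.2×41.5×12×450, 2.4×24×12×450) = 268.92 kN/bolt; interior L_c = 86 − 27 = 59, R_n = 311.04 kN/bolt. φR_n = 0.75 × (2×268.92 + 4×311.04) = 1336.5 kN.
Tension yield (gross): A_g = 177×12 = 2124 mm². φR_n = 0.90 × 345 × 2124 = 659.5 kN.
Governing: min(1909.5, 1336.5, 659.5) = 659.5 kN → gross-section yield.

659.5 kN (gross-section yield governs)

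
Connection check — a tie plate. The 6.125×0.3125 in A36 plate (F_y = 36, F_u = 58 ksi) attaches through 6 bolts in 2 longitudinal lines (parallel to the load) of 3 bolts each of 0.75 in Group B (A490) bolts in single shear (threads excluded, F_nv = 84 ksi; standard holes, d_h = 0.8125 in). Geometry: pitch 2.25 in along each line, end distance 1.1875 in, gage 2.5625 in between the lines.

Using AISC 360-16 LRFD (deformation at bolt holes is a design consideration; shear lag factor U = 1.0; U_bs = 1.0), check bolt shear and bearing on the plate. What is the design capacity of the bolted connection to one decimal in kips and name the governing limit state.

119.3 kips (bearing governs)

Bolt shear: A_b = π(0.75)²/4 = 0.44179 in². φR_n = 0.75 × 84 × 0.44179 × 6 × 1 = 167.0 kips.
Bearing (0.3125 in plate, F_u = 58 ksi): end bolts L_c = 1.1875 − 0.8125/2 = 0.78125, R_n = min(1.2×0.78125×0.3125×58, 2.4×0.75×0.3125×58) = 16.992 kips/bolt; interior L_c = 2.25 − 0.8125 = 1.4375, R_n = 31.266 kips/bolt. φR_n = 0.75 × (2×16.992 + 4×31.266) = 119.3 kips.
Governing: min(167.0, 119.3) = 119.3 kips → bearing.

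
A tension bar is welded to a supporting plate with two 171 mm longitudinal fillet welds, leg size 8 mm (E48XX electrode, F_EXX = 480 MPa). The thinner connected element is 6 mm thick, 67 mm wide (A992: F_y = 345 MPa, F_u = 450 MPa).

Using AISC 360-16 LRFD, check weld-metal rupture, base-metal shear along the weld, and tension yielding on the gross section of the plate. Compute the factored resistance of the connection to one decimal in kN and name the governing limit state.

Weld metal: throat = 0.707×8 = 5.656 mm, L = 2×171 = 342 mm. φR_n = 0.75 × 0.6 × 480 × 5.656 × 342 = 417.8 kN.
Base metal shear (6 mm plate): yield φR_n = 1.0×0.6×345×6×342 = 424.8 kN; rupture φR_n = 0.75×0.6×450×6×342 = 415.5 kN; take 415.5 kN (rupture).
Tension yield (gross): A_g = 67×6 = 402 mm². φR_n = 0.90 × 345 × 402 = 124.8 kN.
Governing: min(417.8, 415.5, 124.8) = 124.8 kN → gross-section yield.

124.8 kN (gross-section yield governs)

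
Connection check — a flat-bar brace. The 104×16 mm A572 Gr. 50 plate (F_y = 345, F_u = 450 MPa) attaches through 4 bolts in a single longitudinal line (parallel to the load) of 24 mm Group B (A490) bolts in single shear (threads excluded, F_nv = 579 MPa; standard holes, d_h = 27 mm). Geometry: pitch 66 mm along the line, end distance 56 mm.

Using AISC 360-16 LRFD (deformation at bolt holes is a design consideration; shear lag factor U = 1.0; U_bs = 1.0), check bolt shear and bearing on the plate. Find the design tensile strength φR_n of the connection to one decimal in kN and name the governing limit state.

Bolt shear: A_b = π(24)²/4 = 452.39 mm². φR_n = 0.75 × 579 × 452.39 × 4 × 1 = 785.8 kN.
Bearing (16 mm plate, F_u = 450 MPa): end bolts L_c = 56 − 27/2 = 42.5, R_n = min(1.2×42.5×16×450, 2.4×24×16×450) = 367.2 kN/bolt; interior L_c = 66 − 27 = 39, R_n = 336.96 kN/bolt. φR_n = 0.75 × (1×367.2 + 3×336.96) = 1033.6 kN.
Governing: min(785.8, 1033.6) = 785.8 kN → bolt shear.

785.8 kN (bolt shear governs)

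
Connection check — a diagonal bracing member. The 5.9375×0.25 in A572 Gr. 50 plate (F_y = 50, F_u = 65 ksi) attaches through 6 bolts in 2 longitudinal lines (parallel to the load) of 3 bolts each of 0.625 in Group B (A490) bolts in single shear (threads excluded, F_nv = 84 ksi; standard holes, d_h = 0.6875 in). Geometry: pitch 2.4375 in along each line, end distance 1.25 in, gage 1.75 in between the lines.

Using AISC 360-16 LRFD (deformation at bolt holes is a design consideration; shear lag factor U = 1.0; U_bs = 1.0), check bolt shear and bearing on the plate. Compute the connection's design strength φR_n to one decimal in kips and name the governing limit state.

99.6 kips (bearing governs)

Bolt shear: A_b = π(0.625)²/4 = 0.3068 in². φR_n = 0.75 × 84 × 0.3068 × 6 × 1 = 116.0 kips.
Bearing (0.25 in plate, F_u = 65 ksi): end bolts L_c = 1.25 − 0.6875/2 = 0.90625, R_n = min(1.2×0.90625×0.25×65, 2.4×0.625×0.25×65) = 17.672 kips/bolt; interior L_c = 2.4375 − 0.6875 = 1.75, R_n = 24.375 kips/bolt. φR_n = 0.75 × (2×17.672 + 4×24.375) = 99.6 kips.
Governing: min(116.0, 99.6) = 99.6 kips → bearing.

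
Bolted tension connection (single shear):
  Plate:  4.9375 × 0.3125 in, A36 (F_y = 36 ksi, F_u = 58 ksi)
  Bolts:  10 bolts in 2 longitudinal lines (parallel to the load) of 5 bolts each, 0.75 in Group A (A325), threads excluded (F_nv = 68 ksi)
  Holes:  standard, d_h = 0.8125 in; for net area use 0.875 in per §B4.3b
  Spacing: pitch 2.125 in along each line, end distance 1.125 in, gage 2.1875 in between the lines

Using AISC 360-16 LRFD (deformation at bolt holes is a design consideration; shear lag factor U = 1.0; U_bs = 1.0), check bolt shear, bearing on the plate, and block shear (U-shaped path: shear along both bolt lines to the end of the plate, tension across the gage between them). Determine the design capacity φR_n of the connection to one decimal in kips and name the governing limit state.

Bolt shear: A_b = π(0.75)²/4 = 0.44179 in². φR_n = 0.75 × 68 × 0.44179 × 10 × 1 = 225.3 kips.
Bearing (0.3125 in plate, F_u = 58 ksi): end bolts L_c = 1.125 − 0.8125/2 = 0.71875, R_n = min(1.2×0.71875×0.3125×58, 2.4×0.75×0.3125×58) = 15.633 kips/bolt; interior L_c = 2.125 − 0.8125 = 1.3125, R_n = 28.547 kips/bolt. φR_n = 0.75 × (2×15.633 + 8×28.547) = 194.7 kips.
Block shear: shear path 2×[1.125+4×2.125] = 2×9.625 in, A_gv = 6.0156, A_nv = 2×(9.625 − 4.5×0.875)×0.3125 = 3.5547 in²; tension across gage: (2.1875 − 1×0.875)×0.3125 = 0.41016 in². R_n = min(0.6×58×3.5547, 0.6×36×6.0156) + 1.0×58×0.41016 = min(123.7, 129.94) + 23.789 = 147.49 kips. φR_n = 0.75 × 147.49 = 110.6 kips.
Governing: min(225.3, 194.7, 110.6) = 110.6 kips → block shear.

110.6 kips (block shear governs)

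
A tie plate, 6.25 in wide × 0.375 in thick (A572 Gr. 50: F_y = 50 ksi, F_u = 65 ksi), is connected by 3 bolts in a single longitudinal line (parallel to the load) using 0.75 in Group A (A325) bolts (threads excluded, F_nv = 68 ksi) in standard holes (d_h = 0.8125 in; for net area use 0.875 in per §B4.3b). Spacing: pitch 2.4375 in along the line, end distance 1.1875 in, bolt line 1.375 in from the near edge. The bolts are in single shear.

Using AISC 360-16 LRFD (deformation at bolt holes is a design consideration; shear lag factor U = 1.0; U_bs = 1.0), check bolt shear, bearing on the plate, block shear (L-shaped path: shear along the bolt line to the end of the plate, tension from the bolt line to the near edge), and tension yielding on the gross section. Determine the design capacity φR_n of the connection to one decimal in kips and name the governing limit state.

59.6 kips (block shear governs)

Bolt shear: A_b = π(0.75)²/4 = 0.44179 in². φR_n = 0.75 × 68 × 0.44179 × 3 × 1 = 67.6 kips.
Bearing (0.375 in plate, F_u = 65 ksi): end bolts L_c = 1.1875 − 0.8125/2 = 0.78125, R_n = min(1.2×0.78125×0.375×65, 2.4×0.75×0.375×65) = 22.852 kips/bolt; interior L_c = 2.4375 − 0.8125 = 1.625, R_n = 43.875 kips/bolt. φR_n = 0.75 × (1×22.852 + 2×43.875) = 83.0 kips.
Block shear: shear path 1×[1.1875+2×2.4375] = 1×6.0625 in, A_gv = 2.2734, A_nv = 1×(6.0625 − 2.5×0.875)×0.375 = 1.4531 in²; tension to near edge: (1.375 − 0.5×0.875)×0.375 = 0.35156 in². R_n = min(0.6×65×1.4531, 0.6×50×2.2734) + 1.0×65×0.35156 = min(56.671, 68.202) + 22.851 = 79.522 kips. φR_n = 0.75 × 79.522 = 59.6 kips.
Tension yield (gross): A_g = 6.25×0.375 = 2.3438 in². φR_n = 0.90 × 50 × 2.3438 = 105.5 kips.
Governing: min(67.6, 83.0, 59.6, 105.5) = 59.6 kips → block shear.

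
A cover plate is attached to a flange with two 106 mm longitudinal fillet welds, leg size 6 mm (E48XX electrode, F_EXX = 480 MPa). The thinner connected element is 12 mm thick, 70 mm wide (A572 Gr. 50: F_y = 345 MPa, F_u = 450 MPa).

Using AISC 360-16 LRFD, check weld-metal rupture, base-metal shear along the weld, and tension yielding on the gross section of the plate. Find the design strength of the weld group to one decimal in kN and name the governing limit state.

194.2 kN (weld metal governs)

Weld metal: throat = 0.707×6 = 4.242 mm, L = 2×106 = 212 mm. φR_n = 0.75 × 0.6 × 480 × 4.242 × 212 = 194.2 kN.
Base metal shear (12 mm plate): yield φR_n = 1.0×0.6×345×12×212 = 526.6 kN; rupture φR_n = 0.75×0.6×450×12×212 = 515.2 kN; take 515.2 kN (rupture).
Tension yield (gross): A_g = 70×12 = 840 mm². φR_n = 0.90 × 345 × 840 = 260.8 kN.
Governing: min(194.2, 515.2, 260.8) = 194.2 kN → weld metal.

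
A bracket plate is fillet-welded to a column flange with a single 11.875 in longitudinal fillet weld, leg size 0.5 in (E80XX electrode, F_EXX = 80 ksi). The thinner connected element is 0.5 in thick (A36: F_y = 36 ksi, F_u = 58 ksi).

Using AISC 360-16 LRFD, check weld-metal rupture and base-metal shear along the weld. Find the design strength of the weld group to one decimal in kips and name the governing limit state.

Weld metal: throat = 0.707×0.5 = 0.3535 in, L = 11.875 in. φR_n = 0.75 × 0.6 × 80 × 0.3535 × 11.875 = 151.1 kips.
Base metal shear (0.5 in plate): yield φR_n = 1.0×0.6×36×0.5×11.875 = 128.3 kips; rupture φR_n = 0.75×0.6×58×0.5×11.875 = 155.0 kips; take 128.3 kips (yield).
Governing: min(151.1, 128.3) = 128.3 kips → base-metal shear.

128.3 kips (base-metal shear governs)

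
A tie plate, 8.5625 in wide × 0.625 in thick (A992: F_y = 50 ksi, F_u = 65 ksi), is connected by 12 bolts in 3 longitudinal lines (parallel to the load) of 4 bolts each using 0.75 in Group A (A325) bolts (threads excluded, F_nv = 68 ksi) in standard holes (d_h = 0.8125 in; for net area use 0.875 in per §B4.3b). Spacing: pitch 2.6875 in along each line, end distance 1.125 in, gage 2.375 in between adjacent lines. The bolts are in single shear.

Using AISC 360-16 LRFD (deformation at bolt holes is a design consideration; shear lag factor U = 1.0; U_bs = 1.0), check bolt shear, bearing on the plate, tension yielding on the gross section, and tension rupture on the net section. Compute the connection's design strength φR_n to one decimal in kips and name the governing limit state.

180.9 kips (net-section rupture governs)

Bolt shear: A_b = π(0.75)²/4 = 0.44179 in². φR_n = 0.75 × 68 × 0.44179 × 12 × 1 = 270.4 kips.
Bearing (0.625 in plate, F_u = 65 ksi): end bolts L_c = 1.125 − 0.8125/2 = 0.71875, R_n = min(1.2×0.71875×0.625×65, 2.4×0.75×0.625×65) = 35.039 kips/bolt; interior L_c = 2.6875 − 0.8125 = 1.875, R_n = 73.125 kips/bolt. φR_n = 0.75 × (3×35.039 + 9×73.125) = 572.4 kips.
Tension yield (gross): A_g = 8.5625×0.625 = 5.3516 in². φR_n = 0.90 × 50 × 5.3516 = 240.8 kips.
Tension rupture (net): A_n = (8.5625 − 3×0.875)×0.625 = 3.7109 in² (U = 1.0, A_e = A_n). φR_n = 0.75 × 65 × 3.7109 = 180.9 kips.
Governing: min(270.4, 572.4, 240.8, 180.9) = 180.9 kips → net-section rupture.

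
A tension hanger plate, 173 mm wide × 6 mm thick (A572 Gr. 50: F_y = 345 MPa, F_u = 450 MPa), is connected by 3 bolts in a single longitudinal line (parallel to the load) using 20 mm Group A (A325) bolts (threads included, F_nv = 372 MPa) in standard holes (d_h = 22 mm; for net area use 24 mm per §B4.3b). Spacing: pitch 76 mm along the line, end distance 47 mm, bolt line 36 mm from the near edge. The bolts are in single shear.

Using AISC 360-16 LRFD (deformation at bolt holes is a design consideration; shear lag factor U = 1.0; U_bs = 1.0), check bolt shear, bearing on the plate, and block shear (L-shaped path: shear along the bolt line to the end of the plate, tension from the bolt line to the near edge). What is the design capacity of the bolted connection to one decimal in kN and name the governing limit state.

217.5 kN (block shear governs)

Bolt shear: A_b = π(20)²/4 = 314.16 mm². φR_n = 0.75 × 372 × 314.16 × 3 × 1 = 263.0 kN.
Bearing (6 mm plate, F_u = 450 MPa): end bolts L_c = 47 − 22/2 = 36, R_n = min(1.2×36×6×450, 2.4×20×6×450) = 116.64 kN/bolt; interior L_c = 76 − 22 = 54, R_n = 129.6 kN/bolt. φR_n = 0.75 × (1×116.64 + 2×129.6) = 281.9 kN.
Block shear: shear path 1×[47+2×76] = 1×199 mm, A_gv = 1194, A_nv = 1×(199 − 2.5×24)×6 = 834 mm²; tension to near edge: (36 − 0.5×24)×6 = 144 mm². R_n = min(0.6×450×834, 0.6×345×1194) + 1.0×450×144 = min(225.18, 247.16) + 64.8 = 289.98 kN. φR_n = 0.75 × 289.98 = 217.5 kN.
Governing: min(263.0, 281.9, 217.5) = 217.5 kN → block shear.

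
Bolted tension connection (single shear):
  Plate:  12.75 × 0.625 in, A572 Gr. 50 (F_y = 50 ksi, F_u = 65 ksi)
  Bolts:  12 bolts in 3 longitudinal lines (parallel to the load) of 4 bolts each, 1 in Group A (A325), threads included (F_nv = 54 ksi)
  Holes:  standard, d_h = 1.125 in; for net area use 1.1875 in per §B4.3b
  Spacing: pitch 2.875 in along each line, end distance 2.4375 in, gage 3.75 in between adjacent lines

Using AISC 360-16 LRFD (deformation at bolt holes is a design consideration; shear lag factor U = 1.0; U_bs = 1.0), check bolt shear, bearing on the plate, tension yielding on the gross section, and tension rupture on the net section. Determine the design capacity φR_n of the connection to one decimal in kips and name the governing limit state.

279.9 kips (net-section rupture governs)

Bolt shear: A_b = π(1)²/4 = 0.7854 in². φR_n = 0.75 × 54 × 0.7854 × 12 × 1 = 381.7 kips.
Bearing (0.625 in plate, F_u = 65 ksi): end bolts L_c = 2.4375 − 1.125/2 = 1.875, R_n = min(1.2×1.875×0.625×65, 2.4×1×0.625×65) = 91.406 kips/bolt; interior L_c = 2.875 − 1.125 = 1.75, R_n = 85.313 kips/bolt. φR_n = 0.75 × (3×91.406 + 9×85.313) = 781.5 kips.
Tension yield (gross): A_g = 12.75×0.625 = 7.9688 in². φR_n = 0.90 × 50 × 7.9688 = 358.6 kips.
Tension rupture (net): A_n = (12.75 − 3×1.1875)×0.625 = 5.7422 in² (U = 1.0, A_e = A_n). φR_n = 0.75 × 65 × 5.7422 = 279.9 kips.
Governing: min(381.7, 781.5, 358.6, 279.9) = 279.9 kips → net-section rupture.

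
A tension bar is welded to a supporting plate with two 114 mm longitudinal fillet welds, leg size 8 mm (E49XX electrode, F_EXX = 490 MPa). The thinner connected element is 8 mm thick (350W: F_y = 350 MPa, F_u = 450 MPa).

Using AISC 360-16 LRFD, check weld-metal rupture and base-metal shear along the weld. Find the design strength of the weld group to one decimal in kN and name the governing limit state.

284.3 kN (weld metal governs)

Weld metal: throat = 0.707×8 = 5.656 mm, L = 2×114 = 228 mm. φR_n = 0.75 × 0.6 × 490 × 5.656 × 228 = 284.3 kN.
Base metal shear (8 mm plate): yield φR_n = 1.0×0.6×350×8×228 = 383.0 kN; rupture φR_n = 0.75×0.6×450×8×228 = 369.4 kN; take 369.4 kN (rupture).
Governing: min(284.3, 369.4) = 284.3 kN → weld metal.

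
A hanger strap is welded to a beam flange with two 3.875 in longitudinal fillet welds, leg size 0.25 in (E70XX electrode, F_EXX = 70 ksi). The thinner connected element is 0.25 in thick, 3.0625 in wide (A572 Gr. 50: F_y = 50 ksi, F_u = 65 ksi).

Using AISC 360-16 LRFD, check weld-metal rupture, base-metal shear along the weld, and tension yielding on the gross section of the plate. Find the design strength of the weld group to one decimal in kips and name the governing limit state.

34.5 kips (gross-section yield governs)

Weld metal: throat = 0.707×0.25 = 0.17675 in, L = 2×3.875 = 7.75 in. φR_n = 0.75 × 0.6 × 70 × 0.17675 × 7.75 = 43.1 kips.
Base metal shear (0.25 in plate): yield φR_n = 1.0×0.6×50×0.25×7.75 = 58.1 kips; rupture φR_n = 0.75×0.6×65×0.25×7.75 = 56.7 kips; take 56.7 kips (rupture).
Tension yield (gross): A_g = 3.0625×0.25 = 0.76563 in². φR_n = 0.90 × 50 × 0.76563 = 34.5 kips.
Governing: min(43.1, 56.7, 34.5) = 34.5 kips → gross-section yield.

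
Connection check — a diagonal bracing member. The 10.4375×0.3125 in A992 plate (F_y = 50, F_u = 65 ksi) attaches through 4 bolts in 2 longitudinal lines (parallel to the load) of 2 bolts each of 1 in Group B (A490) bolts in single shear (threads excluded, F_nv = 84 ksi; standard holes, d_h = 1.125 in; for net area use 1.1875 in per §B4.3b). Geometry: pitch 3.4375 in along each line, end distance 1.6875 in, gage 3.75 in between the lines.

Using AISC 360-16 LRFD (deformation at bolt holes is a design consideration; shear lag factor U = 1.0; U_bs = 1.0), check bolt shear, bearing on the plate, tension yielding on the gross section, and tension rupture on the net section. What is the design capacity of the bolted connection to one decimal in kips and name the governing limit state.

114.3 kips (bearing governs)

Bolt shear: A_b = π(1)²/4 = 0.7854 in². φR_n = 0.75 × 84 × 0.7854 × 4 × 1 = 197.9 kips.
Bearing (0.3125 in plate, F_u = 65 ksi): end bolts L_c = 1.6875 − 1.125/2 = 1.125, R_n = min(1.2×1.125×0.3125×65, 2.4×1×0.3125×65) = 27.422 kips/bolt; interior L_c = 3.4375 − 1.125 = 2.3125, R_n = 48.75 kips/bolt. φR_n = 0.75 × (2×27.422 + 2×48.75) = 114.3 kips.
Tension yield (gross): A_g = 10.4375×0.3125 = 3.2617 in². φR_n = 0.90 × 50 × 3.2617 = 146.8 kips.
Tension rupture (net): A_n = (10.4375 − 2×1.1875)×0.3125 = 2.5195 in² (U = 1.0, A_e = A_n). φR_n = 0.75 × 65 × 2.5195 = 122.8 kips.
Governing: min(197.9, 114.3, 146.8, 122.8) = 114.3 kips → bearing.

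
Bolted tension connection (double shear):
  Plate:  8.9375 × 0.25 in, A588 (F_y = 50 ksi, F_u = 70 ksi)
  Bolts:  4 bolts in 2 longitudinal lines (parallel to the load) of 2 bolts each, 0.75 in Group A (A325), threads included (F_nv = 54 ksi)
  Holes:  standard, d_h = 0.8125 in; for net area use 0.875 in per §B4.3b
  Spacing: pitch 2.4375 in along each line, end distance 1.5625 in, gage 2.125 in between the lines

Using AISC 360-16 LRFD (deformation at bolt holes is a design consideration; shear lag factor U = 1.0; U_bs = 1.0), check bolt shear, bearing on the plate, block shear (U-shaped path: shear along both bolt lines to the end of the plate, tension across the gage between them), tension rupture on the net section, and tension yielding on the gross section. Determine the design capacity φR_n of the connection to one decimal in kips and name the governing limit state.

Bolt shear: A_b = π(0.75)²/4 = 0.44179 in². φR_n = 0.75 × 54 × 0.44179 × 4 × 2 = 143.1 kips.
Bearing (0.25 in plate, F_u = 70 ksi): end bolts L_c = 1.5625 − 0.8125/2 = 1.15625, R_n = min(1.2×1.15625×0.25×70, 2.4×0.75×0.25×70) = 24.281 kips/bolt; interior L_c = 2.4375 − 0.8125 = 1.625, R_n = 31.5 kips/bolt. φR_n = 0.75 × (2×24.281 + 2×31.5) = 83.7 kips.
Block shear: shear path 2×[1.5625+1×2.4375] = 2×4 in, A_gv = 2, A_nv = 2×(4 − 1.5×0.875)×0.25 = 1.3438 in²; tension across gage: (2.125 − 1×0.875)×0.25 = 0.3125 in². R_n = min(0.6×70×1.3438, 0.6×50×2) + 1.0×70×0.3125 = min(56.44, 60) + 21.875 = 78.315 kips. φR_n = 0.75 × 78.315 = 58.7 kips.
Tension rupture (net): A_n = (8.9375 − 2×0.875)×0.25 = 1.7969 in² (U = 1.0, A_e = A_n). φR_n = 0.75 × 70 × 1.7969 = 94.3 kips.
Tension yield (gross): A_g = 8.9375×0.25 = 2.2344 in². φR_n = 0.90 × 50 × 2.2344 = 100.5 kips.
Governing: min(143.1, 83.7, 58.7, 94.3, 100.5) = 58.7 kips → block shear.

58.7 kips (block shear governs)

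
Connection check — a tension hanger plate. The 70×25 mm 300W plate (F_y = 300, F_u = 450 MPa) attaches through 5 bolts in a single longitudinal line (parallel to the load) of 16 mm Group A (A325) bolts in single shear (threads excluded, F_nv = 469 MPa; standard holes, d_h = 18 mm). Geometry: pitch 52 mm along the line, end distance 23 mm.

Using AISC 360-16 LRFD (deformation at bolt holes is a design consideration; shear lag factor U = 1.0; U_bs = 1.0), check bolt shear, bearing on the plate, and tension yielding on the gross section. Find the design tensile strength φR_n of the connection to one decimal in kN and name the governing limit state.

353.6 kN (bolt shear governs)

Bolt shear: A_b = π(16)²/4 = 201.06 mm². φR_n = 0.75 × 469 × 201.06 × 5 × 1 = 353.6 kN.
Bearing (25 mm plate, F_u = 450 MPa): end bolts L_c = 23 − 18/2 = 14, R_n = min(1.2×14×25×450, 2.4×16×25×450) = 189 kN/bolt; interior L_c = 52 − 18 = 34, R_n = 432 kN/bolt. φR_n = 0.75 × (1×189 + 4×432) = 1437.8 kN.
Tension yield (gross): A_g = 70×25 = 1750 mm². φR_n = 0.90 × 300 × 1750 = 472.5 kN.
Governing: min(353.6, 1437.8, 472.5) = 353.6 kN → bolt shear.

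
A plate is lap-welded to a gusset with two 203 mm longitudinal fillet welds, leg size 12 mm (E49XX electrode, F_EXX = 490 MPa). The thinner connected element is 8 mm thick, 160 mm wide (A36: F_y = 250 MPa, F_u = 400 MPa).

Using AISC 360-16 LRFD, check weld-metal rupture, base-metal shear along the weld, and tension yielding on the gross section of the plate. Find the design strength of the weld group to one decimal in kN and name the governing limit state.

288.0 kN (gross-section yield governs)

Weld metal: throat = 0.707×12 = 8.484 mm, L = 2×203 = 406 mm. φR_n = 0.75 × 0.6 × 490 × 8.484 × 406 = 759.5 kN.
Base metal shear (8 mm plate): yield φR_n = 1.0×0.6×250×8×406 = 487.2 kN; rupture φR_n = 0.75×0.6×400×8×406 = 584.6 kN; take 487.2 kN (yield).
Tension yield (gross): A_g = 160×8 = 1280 mm². φR_n = 0.90 × 250 × 1280 = 288.0 kN.
Governing: min(759.5, 487.2, 288.0) = 288.0 kN → gross-section yield.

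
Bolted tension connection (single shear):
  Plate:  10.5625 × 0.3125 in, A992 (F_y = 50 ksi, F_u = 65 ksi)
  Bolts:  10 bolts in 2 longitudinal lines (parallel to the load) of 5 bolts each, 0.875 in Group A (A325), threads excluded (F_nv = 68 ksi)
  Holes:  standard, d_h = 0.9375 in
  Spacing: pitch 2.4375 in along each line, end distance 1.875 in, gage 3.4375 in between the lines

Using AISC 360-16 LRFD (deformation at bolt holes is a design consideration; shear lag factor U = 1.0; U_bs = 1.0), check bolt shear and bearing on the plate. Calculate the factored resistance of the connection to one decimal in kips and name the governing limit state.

Bolt shear: A_b = π(0.875)²/4 = 0.60132 in². φR_n = 0.75 × 68 × 0.60132 × 10 × 1 = 306.7 kips.
Bearing (0.3125 in plate, F_u = 65 ksi): end bolts L_c = 1.875 − 0.9375/2 = 1.40625, R_n = min(1.2×1.40625×0.3125×65, 2.4×0.875×0.3125×65) = 34.277 kips/bolt; interior L_c = 2.4375 − 0.9375 = 1.5, R_n = 36.563 kips/bolt. φR_n = 0.75 × (2×34.277 + 8×36.563) = 270.8 kips.
Governing: min(306.7, 270.8) = 270.8 kips → bearing.

270.8 kips (bearing governs)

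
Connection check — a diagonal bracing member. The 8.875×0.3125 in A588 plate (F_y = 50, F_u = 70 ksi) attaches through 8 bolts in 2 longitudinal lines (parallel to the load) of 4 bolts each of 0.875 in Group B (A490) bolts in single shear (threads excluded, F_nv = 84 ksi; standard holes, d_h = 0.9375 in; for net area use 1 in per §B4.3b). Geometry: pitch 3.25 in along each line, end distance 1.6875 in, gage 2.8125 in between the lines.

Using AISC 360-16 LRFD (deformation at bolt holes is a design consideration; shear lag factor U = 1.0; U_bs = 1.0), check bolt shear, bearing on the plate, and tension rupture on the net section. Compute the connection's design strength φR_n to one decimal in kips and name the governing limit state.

112.8 kips (net-section rupture governs)

Bolt shear: A_b = π(0.875)²/4 = 0.60132 in². φR_n = 0.75 × 84 × 0.60132 × 8 × 1 = 303.1 kips.
Bearing (0.3125 in plate, F_u = 70 ksi): end bolts L_c = 1.6875 − 0.9375/2 = 1.21875, R_n = min(1.2×1.21875×0.3125×70, 2.4×0.875×0.3125×70) = 31.992 kips/bolt; interior L_c = 3.25 − 0.9375 = 2.3125, R_n = 45.938 kips/bolt. φR_n = 0.75 × (2×31.992 + 6×45.938) = 254.7 kips.
Tension rupture (net): A_n = (8.875 − 2×1)×0.3125 = 2.1484 in² (U = 1.0, A_e = A_n). φR_n = 0.75 × 70 × 2.1484 = 112.8 kips.
Governing: min(303.1, 254.7, 112.8) = 112.8 kips → net-section rupture.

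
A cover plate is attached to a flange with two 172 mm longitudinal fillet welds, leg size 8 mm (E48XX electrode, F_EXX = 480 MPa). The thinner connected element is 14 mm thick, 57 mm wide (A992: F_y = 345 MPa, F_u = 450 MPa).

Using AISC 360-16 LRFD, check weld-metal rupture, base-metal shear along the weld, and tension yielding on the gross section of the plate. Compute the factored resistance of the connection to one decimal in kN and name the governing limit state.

Weld metal: throat = 0.707×8 = 5.656 mm, L = 2×172 = 344 mm. φR_n = 0.75 × 0.6 × 480 × 5.656 × 344 = 420.3 kN.
Base metal shear (14 mm plate): yield φR_n = 1.0×0.6×345×14×344 = 996.9 kN; rupture φR_n = 0.75×0.6×450×14×344 = 975.2 kN; take 975.2 kN (rupture).
Tension yield (gross): A_g = 57×14 = 798 mm². φR_n = 0.90 × 345 × 798 = 247.8 kN.
Governing: min(420.3, 975.2, 247.8) = 247.8 kN → gross-section yield.

247.8 kN (gross-section yield governs)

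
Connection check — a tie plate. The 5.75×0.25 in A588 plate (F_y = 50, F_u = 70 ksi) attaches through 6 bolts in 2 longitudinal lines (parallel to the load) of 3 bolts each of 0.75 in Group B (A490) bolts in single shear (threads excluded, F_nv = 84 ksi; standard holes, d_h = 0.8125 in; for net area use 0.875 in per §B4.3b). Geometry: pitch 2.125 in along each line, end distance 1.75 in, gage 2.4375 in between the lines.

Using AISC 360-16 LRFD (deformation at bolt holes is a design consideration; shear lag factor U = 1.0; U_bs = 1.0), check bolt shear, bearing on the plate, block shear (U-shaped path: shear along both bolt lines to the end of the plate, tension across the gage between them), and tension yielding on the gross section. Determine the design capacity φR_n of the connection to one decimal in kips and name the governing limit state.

Bolt shear: A_b = π(0.75)²/4 = 0.44179 in². φR_n = 0.75 × 84 × 0.44179 × 6 × 1 = 167.0 kips.
Bearing (0.25 in plate, F_u = 70 ksi): end bolts L_c = 1.75 − 0.8125/2 = 1.34375, R_n = min(1.2×1.34375×0.25×70, 2.4×0.75×0.25×70) = 28.219 kips/bolt; interior L_c = 2.125 − 0.8125 = 1.3125, R_n = 27.563 kips/bolt. φR_n = 0.75 × (2×28.219 + 4×27.563) = 125.0 kips.
Block shear: shear path 2×[1.75+2×2.125] = 2×6 in, A_gv = 3, A_nv = 2×(6 − 2.5×0.875)×0.25 = 1.9063 in²; tension across gage: (2.4375 − 1×0.875)×0.25 = 0.39063 in². R_n = min(0.6×70×1.9063, 0.6×50×3) + 1.0×70×0.39063 = min(80.065, 90) + 27.344 = 107.41 kips. φR_n = 0.75 × 107.41 = 80.6 kips.
Tension yield (gross): A_g = 5.75×0.25 = 1.4375 in². φR_n = 0.90 × 50 × 1.4375 = 64.7 kips.
Governing: min(167.0, 125.0, 80.6, 64.7) = 64.7 kips → gross-section yield.

64.7 kips (gross-section yield governs)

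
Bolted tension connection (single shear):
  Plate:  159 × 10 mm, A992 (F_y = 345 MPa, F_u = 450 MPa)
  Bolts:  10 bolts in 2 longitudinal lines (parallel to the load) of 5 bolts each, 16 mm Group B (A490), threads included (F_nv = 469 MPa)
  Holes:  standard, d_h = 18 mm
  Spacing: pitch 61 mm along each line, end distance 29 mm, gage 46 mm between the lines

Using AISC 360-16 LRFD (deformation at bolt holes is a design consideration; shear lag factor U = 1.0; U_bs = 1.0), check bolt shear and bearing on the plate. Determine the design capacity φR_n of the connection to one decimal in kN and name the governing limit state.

Bolt shear: A_b = π(16)²/4 = 201.06 mm². φR_n = 0.75 × 469 × 201.06 × 10 × 1 = 707.2 kN.
Bearing (10 mm plate, F_u = 450 MPa): end bolts L_c = 29 − 18/2 = 20, R_n = min(1.2×20×10×450, 2.4×16×10×450) = 108 kN/bolt; interior L_c = 61 − 18 = 43, R_n = 172.8 kN/bolt. φR_n = 0.75 × (2×108 + 8×172.8) = 1198.8 kN.
Governing: min(707.2, 1198.8) = 707.2 kN → bolt shear.

707.2 kN (bolt shear governs)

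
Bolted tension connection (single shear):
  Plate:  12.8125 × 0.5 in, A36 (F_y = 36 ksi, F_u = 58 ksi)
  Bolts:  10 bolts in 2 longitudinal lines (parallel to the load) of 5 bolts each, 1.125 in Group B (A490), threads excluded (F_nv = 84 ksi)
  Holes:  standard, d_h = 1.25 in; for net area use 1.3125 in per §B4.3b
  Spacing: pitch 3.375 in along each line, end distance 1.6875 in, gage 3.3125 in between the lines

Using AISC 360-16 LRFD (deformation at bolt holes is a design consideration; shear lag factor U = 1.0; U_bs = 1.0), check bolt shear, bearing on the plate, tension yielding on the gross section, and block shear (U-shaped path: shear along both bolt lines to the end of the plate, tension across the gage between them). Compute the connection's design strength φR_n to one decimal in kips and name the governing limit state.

Bolt shear: A_b = π(1.125)²/4 = 0.99402 in². φR_n = 0.75 × 84 × 0.99402 × 10 × 1 = 626.2 kips.
Bearing (0.5 in plate, F_u = 58 ksi): end bolts L_c = 1.6875 − 1.25/2 = 1.0625, R_n = min(1.2×1.0625×0.5×58, 2.4×1.125×0.5×58) = 36.975 kips/bolt; interior L_c = 3.375 − 1.25 = 2.125, R_n = 73.95 kips/bolt. φR_n = 0.75 × (2×36.975 + 8×73.95) = 499.2 kips.
Tension yield (gross): A_g = 12.8125×0.5 = 6.4063 in². φR_n = 0.90 × 36 × 6.4063 = 207.6 kips.
Block shear: shear path 2×[1.6875+4×3.375] = 2×15.1875 in, A_gv = 15.188, A_nv = 2×(15.1875 − 4.5×1.3125)×0.5 = 9.2813 in²; tension across gage: (3.3125 − 1×1.3125)×0.5 = 1 in². R_n = min(0.6×58×9.2813, 0.6×36×15.188) + 1.0×58×1 = min(322.99, 328.06) + 58 = 380.99 kips. φR_n = 0.75 × 380.99 = 285.7 kips.
Governing: min(626.2, 499.2, 207.6, 285.7) = 207.6 kips → gross-section yield.

207.6 kips (gross-section yield governs)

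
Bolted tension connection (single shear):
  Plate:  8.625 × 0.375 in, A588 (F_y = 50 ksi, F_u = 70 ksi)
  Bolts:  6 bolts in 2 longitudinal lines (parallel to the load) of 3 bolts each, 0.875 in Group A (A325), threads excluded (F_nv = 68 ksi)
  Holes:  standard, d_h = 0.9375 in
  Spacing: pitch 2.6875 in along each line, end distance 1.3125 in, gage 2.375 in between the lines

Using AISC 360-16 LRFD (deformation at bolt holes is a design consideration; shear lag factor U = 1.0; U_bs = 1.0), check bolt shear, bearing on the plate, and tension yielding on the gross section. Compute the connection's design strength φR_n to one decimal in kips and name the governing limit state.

Bolt shear: A_b = π(0.875)²/4 = 0.60132 in². φR_n = 0.75 × 68 × 0.60132 × 6 × 1 = 184.0 kips.
Bearing (0.375 in plate, F_u = 70 ksi): end bolts L_c = 1.3125 − 0.9375/2 = 0.84375, R_n = min(1.2×0.84375×0.375×70, 2.4×0.875×0.375×70) = 26.578 kips/bolt; interior L_c = 2.6875 − 0.9375 = 1.75, R_n = 55.125 kips/bolt. φR_n = 0.75 × (2×26.578 + 4×55.125) = 205.2 kips.
Tension yield (gross): A_g = 8.625×0.375 = 3.2344 in². φR_n = 0.90 × 50 × 3.2344 = 145.5 kips.
Governing: min(184.0, 205.2, 145.5) = 145.5 kips → gross-section yield.

145.5 kips (gross-section yield governs)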